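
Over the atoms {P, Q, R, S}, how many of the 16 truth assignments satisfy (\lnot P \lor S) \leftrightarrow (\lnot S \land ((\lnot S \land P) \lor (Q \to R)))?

Initial set: {T ((\lnot P \lor S) \leftrightarrow (\lnot S \land ((\lnot S \land P) \lor (Q \to R))))}.
T ((\lnot P \lor S) \leftrightarrow (\lnot S \land ((\lnot S \land P) \lor (Q \to R)))): β-rule — branch into T (\lnot P \lor S), T (\lnot S \land ((\lnot S \land P) \lor (Q \to R)))  //  F (\lnot P \lor S), F (\lnot S \land ((\lnot S \land P) \lor (Q \to R))).
  branch 1 (add T (\lnot P \lor S), T (\lnot S \land ((\lnot S \land P) \lor (Q \to R)))):
    T (\lnot S \land ((\lnot S \land P) \lor (Q \to R))): α-rule — add T \lnot S, T ((\lnot S \land P) \lor (Q \to R)).
    T (\lnot P \lor S): β-rule — branch into T \lnot P  //  T S.
      branch 1.1 (add T \lnot P):
        T ((\lnot S \land P) \lor (Q \to R)): β-rule — branch into T (\lnot S \land P)  //  T (Q \to R).
          branch 1.1.1 (add T (\lnot S \land P)):
            T (\lnot S \land P): α-rule — add T \lnot S, T P.
            × closes — contains both P and \lnot P.
          branch 1.1.2 (add T (Q \to R)):
            T (Q \to R): β-rule — branch into F Q  //  T R.
              branch 1.1.2.1 (add F Q):
                ○ open, literals {P=false, Q=false, S=false}.
              branch 1.1.2.2 (add T R):
                ○ open, literals {P=false, R=true, S=false}.
      branch 1.2 (add T S):
        × closes — contains both S and \lnot S.
  branch 2 (add F (\lnot P \lor S), F (\lnot S \land ((\lnot S \land P) \lor (Q \to R)))):
    F (\lnot P \lor S): α-rule — add F \lnot P, F S.
    F (\lnot S \land ((\lnot S \land P) \lor (Q \to R))): β-rule — branch into F \lnot S  //  F ((\lnot S \land P) \lor (Q \to R)).
      branch 2.1 (add F \lnot S):
        × closes — contains both S and \lnot S.
      branch 2.2 (add F ((\lnot S \land P) \lor (Q \to R))):
        F ((\lnot S \land P) \lor (Q \to R)): α-rule — add F (\lnot S \land P), F (Q \to R).
        F (Q \to R): α-rule — add T Q, F R.
        F (\lnot S \land P): β-rule — branch into F \lnot S  //  F P.
          branch 2.2.1 (add F \lnot S):
            × closes — contains both S and \lnot S.
          branch 2.2.2 (add F P):
            × closes — contains both P and \lnot P.
5 branches closed, 2 open.
Each open branch fixes some atoms; the unmentioned ones are free. Counting distinct full assignments: branch {P=false, Q=false, S=false} (R) contributes 2 new; branch {P=false, R=true, S=false} (Q) contributes 1 new. Total: 3.

3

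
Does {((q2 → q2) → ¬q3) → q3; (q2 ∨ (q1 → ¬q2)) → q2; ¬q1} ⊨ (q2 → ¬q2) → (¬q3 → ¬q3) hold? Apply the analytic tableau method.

Yes

Initial set: {T (((q2 → q2) → ¬q3) → q3); T ((q2 ∨ (q1 → ¬q2)) → q2); T ¬q1; F ((q2 → ¬q2) → (¬q3 → ¬q3))}.
F ((q2 → ¬q2) → (¬q3 → ¬q3)): α-rule — add T (q2 → ¬q2), F (¬q3 → ¬q3).
F (¬q3 → ¬q3): α-rule — add T ¬q3, F ¬q3.
× closes — contains both q3 and ¬q3.
All 1 branch closes.
Every branch closed, so the premises entail the conclusion.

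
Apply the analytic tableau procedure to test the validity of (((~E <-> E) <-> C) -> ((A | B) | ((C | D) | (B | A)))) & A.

Not valid

Assume the negation and expand:
Initial set: {~((((~E <-> E) <-> C) -> ((A | B) | ((C | D) | (B | A)))) & A)}.
~((((~E <-> E) <-> C) -> ((A | B) | ((C | D) | (B | A)))) & A): β-rule — branch into ~(((~E <-> E) <-> C) -> ((A | B) | ((C | D) | (B | A))))  //  ~A.
  branch 1 (add ~(((~E <-> E) <-> C) -> ((A | B) | ((C | D) | (B | A))))):
    ~(((~E <-> E) <-> C) -> ((A | B) | ((C | D) | (B | A)))): α-rule — add ((~E <-> E) <-> C), ~((A | B) | ((C | D) | (B | A))).
    ~((A | B) | ((C | D) | (B | A))): α-rule — add ~(A | B), ~((C | D) | (B | A)).
    ~(A | B): α-rule — add ~A, ~B.
    ~((C | D) | (B | A)): α-rule — add ~(C | D), ~(B | A).
    ~(C | D): α-rule — add ~C, ~D.
    ~(B | A): α-rule — add ~B, ~A.
    ((~E <-> E) <-> C): β-rule — branch into (~E <-> E), C  //  ~(~E <-> E), ~C.
      branch 1.1 (add (~E <-> E), C):
        × closes — contains both C and ~C.
      branch 1.2 (add ~(~E <-> E), ~C):
        ~(~E <-> E): β-rule — branch into ~E, ~E  //  ~~E, E.
          branch 1.2.1 (add ~E, ~E):
            ○ open, literals {A=false, B=false, C=false, D=false, E=false}.
          branch 1.2.2 (add ~~E, E):
            ○ open, literals {A=false, B=false, C=false, D=false, E=true}.
  branch 2 (add ~A):
    ○ open, literals {A=false}.
1 branch closed, 3 open.
An open branch gives a countermodel: A=false, B=false, C=false, D=false, E=false (unmentioned atoms arbitrary); under it the original formula is false.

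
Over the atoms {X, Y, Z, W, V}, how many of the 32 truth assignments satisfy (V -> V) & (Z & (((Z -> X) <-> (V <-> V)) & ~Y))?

Initial set: {((V -> V) & (Z & (((Z -> X) <-> (V <-> V)) & ~Y)))}.
((V -> V) & (Z & (((Z -> X) <-> (V <-> V)) & ~Y))): α-rule — add (V -> V), (Z & (((Z -> X) <-> (V <-> V)) & ~Y)).
(Z & (((Z -> X) <-> (V <-> V)) & ~Y)): α-rule — add Z, (((Z -> X) <-> (V <-> V)) & ~Y).
(((Z -> X) <-> (V <-> V)) & ~Y): α-rule — add ((Z -> X) <-> (V <-> V)), ~Y.
(V -> V): β-rule — branch into ~V  //  V.
  branch 1 (add ~V):
    ((Z -> X) <-> (V <-> V)): β-rule — branch into (Z -> X), (V <-> V)  //  ~(Z -> X), ~(V <-> V).
      branch 1.1 (add (Z -> X), (V <-> V)):
        (Z -> X): β-rule — branch into ~Z  //  X.
          branch 1.1.1 (add ~Z):
            × closes — contains both Z and ~Z.
          branch 1.1.2 (add X):
            (V <-> V): β-rule — branch into V, V  //  ~V, ~V.
              branch 1.1.2.1 (add V, V):
                × closes — contains both V and ~V.
              branch 1.1.2.2 (add ~V, ~V):
                ○ open, literals {V=false, X=true, Y=false, Z=true}.
      branch 1.2 (add ~(Z -> X), ~(V <-> V)):
        ~(Z -> X): α-rule — add Z, ~X.
        ~(V <-> V): β-rule — branch into V, ~V  //  ~V, V.
          branch 1.2.1 (add V, ~V):
            × closes — contains both V and ~V.
          branch 1.2.2 (add ~V, V):
            × closes — contains both V and ~V.
  branch 2 (add V):
    ((Z -> X) <-> (V <-> V)): β-rule — branch into (Z -> X), (V <-> V)  //  ~(Z -> X), ~(V <-> V).
      branch 2.1 (add (Z -> X), (V <-> V)):
        (Z -> X): β-rule — branch into ~Z  //  X.
          branch 2.1.1 (add ~Z):
            × closes — contains both Z and ~Z.
          branch 2.1.2 (add X):
            (V <-> V): β-rule — branch into V, V  //  ~V, ~V.
              branch 2.1.2.1 (add V, V):
                ○ open, literals {V=true, X=true, Y=false, Z=true}.
              branch 2.1.2.2 (add ~V, ~V):
                × closes — contains both V and ~V.
      branch 2.2 (add ~(Z -> X), ~(V <-> V)):
        ~(Z -> X): α-rule — add Z, ~X.
        ~(V <-> V): β-rule — branch into V, ~V  //  ~V, V.
          branch 2.2.1 (add V, ~V):
            × closes — contains both V and ~V.
          branch 2.2.2 (add ~V, V):
            × closes — contains both V and ~V.
8 branches closed, 2 open.
Each open branch fixes some atoms; the unmentioned ones are free. Counting distinct full assignments: branch {V=false, X=true, Y=false, Z=true} (W) contributes 2 new; branch {V=true, X=true, Y=false, Z=true} (W) contributes 2 new. Total: 4.

4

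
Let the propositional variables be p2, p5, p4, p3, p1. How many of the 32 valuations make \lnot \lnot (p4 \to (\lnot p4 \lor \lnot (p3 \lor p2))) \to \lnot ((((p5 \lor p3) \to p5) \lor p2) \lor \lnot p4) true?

12

Initial set: {(\lnot \lnot (p4 \to (\lnot p4 \lor \lnot (p3 \lor p2))) \to \lnot ((((p5 \lor p3) \to p5) \lor p2) \lor \lnot p4))}.
(\lnot \lnot (p4 \to (\lnot p4 \lor \lnot (p3 \lor p2))) \to \lnot ((((p5 \lor p3) \to p5) \lor p2) \lor \lnot p4)): β-rule — branch into \lnot \lnot \lnot (p4 \to (\lnot p4 \lor \lnot (p3 \lor p2)))  //  \lnot ((((p5 \lor p3) \to p5) \lor p2) \lor \lnot p4).
  branch 1 (add \lnot \lnot \lnot (p4 \to (\lnot p4 \lor \lnot (p3 \lor p2)))):
    \lnot \lnot \lnot (p4 \to (\lnot p4 \lor \lnot (p3 \lor p2))): drop double negation, giving \lnot (p4 \to (\lnot p4 \lor \lnot (p3 \lor p2))).
    \lnot (p4 \to (\lnot p4 \lor \lnot (p3 \lor p2))): α-rule — add p4, \lnot (\lnot p4 \lor \lnot (p3 \lor p2)).
    \lnot (\lnot p4 \lor \lnot (p3 \lor p2)): α-rule — add \lnot \lnot p4, \lnot \lnot (p3 \lor p2).
    \lnot \lnot (p3 \lor p2): β-rule — branch into p3  //  p2.
      branch 1.1 (add p3):
        ○ open, literals {p3=T, p4=T}.
      branch 1.2 (add p2):
        ○ open, literals {p2=T, p4=T}.
  branch 2 (add \lnot ((((p5 \lor p3) \to p5) \lor p2) \lor \lnot p4)):
    \lnot ((((p5 \lor p3) \to p5) \lor p2) \lor \lnot p4): α-rule — add \lnot (((p5 \lor p3) \to p5) \lor p2), \lnot \lnot p4.
    \lnot (((p5 \lor p3) \to p5) \lor p2): α-rule — add \lnot ((p5 \lor p3) \to p5), \lnot p2.
    \lnot ((p5 \lor p3) \to p5): α-rule — add (p5 \lor p3), \lnot p5.
    (p5 \lor p3): β-rule — branch into p5  //  p3.
      branch 2.1 (add p5):
        × closes — contains both p5 and \lnot p5.
      branch 2.2 (add p3):
        ○ open, literals {p2=F, p3=T, p4=T, p5=F}.
1 branch closed, 3 open.
Each open branch fixes some atoms; the unmentioned ones are free. Counting distinct full assignments: branch {p3=T, p4=T} (p2, p5, p1) contributes 8 new; branch {p2=T, p4=T} (p5, p3, p1) contributes 4 new; branch {p2=F, p3=T, p4=T, p5=F} (p1) contributes 0 new. Total: 12.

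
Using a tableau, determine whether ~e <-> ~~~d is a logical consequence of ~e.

No

Initial set: {~e; ~(~e <-> ~~~d)}.
~(~e <-> ~~~d): β-rule — branch into ~e, ~~~~d  //  ~~e, ~~~d.
  branch 1 (add ~e, ~~~~d):
    ~~~~d: drop double negation, giving ~~d.
    ○ open, literals {d=true, e=false}.
  branch 2 (add ~~e, ~~~d):
    × closes — contains both e and ~e.
1 branch closed, 1 open.
An open branch gives a countermodel: d=true, e=false (unmentioned atoms arbitrary); the premises hold there but the conclusion fails.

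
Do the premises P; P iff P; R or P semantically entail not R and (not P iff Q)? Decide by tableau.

Initial set: {T P; T (P iff P); T (R or P); F (not R and (not P iff Q))}.
T (P iff P): β-rule — branch into T P, T P  //  F P, F P.
  branch 1 (add T P, T P):
    T (R or P): β-rule — branch into T R  //  T P.
      branch 1.1 (add T R):
        F (not R and (not P iff Q)): β-rule — branch into F not R  //  F (not P iff Q).
          branch 1.1.1 (add F not R):
            ○ open, literals {P=T, R=T}.
          branch 1.1.2 (add F (not P iff Q)):
            F (not P iff Q): β-rule — branch into T not P, F Q  //  F not P, T Q.
              branch 1.1.2.1 (add T not P, F Q):
                × closes — contains both P and not P.
              branch 1.1.2.2 (add F not P, T Q):
                ○ open, literals {P=T, Q=T, R=T}.
      branch 1.2 (add T P):
        F (not R and (not P iff Q)): β-rule — branch into F not R  //  F (not P iff Q).
          branch 1.2.1 (add F not R):
            ○ open, literals {P=T, R=T}.
          branch 1.2.2 (add F (not P iff Q)):
            F (not P iff Q): β-rule — branch into T not P, F Q  //  F not P, T Q.
              branch 1.2.2.1 (add T not P, F Q):
                × closes — contains both P and not P.
              branch 1.2.2.2 (add F not P, T Q):
                ○ open, literals {P=T, Q=T}.
  branch 2 (add F P, F P):
    × closes — contains both P and not P.
3 branches closed, 4 open.
An open branch gives a countermodel: P=T, R=T (unmentioned atoms arbitrary); the premises hold there but the conclusion fails.

No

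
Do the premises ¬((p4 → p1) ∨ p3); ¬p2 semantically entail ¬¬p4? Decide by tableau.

Initial set: {¬((p4 → p1) ∨ p3); ¬p2; ¬¬¬p4}.
¬((p4 → p1) ∨ p3): α-rule — add ¬(p4 → p1), ¬p3.
¬¬¬p4: drop double negation, giving ¬p4.
¬(p4 → p1): α-rule — add p4, ¬p1.
× closes — contains both p4 and ¬p4.
All 1 branch closes.
Every branch closed, so the premises entail the conclusion.

Yes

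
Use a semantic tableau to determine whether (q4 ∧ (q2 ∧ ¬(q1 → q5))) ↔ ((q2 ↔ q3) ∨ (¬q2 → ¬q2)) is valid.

Assume the negation and expand:
Initial set: {F ((q4 ∧ (q2 ∧ ¬(q1 → q5))) ↔ ((q2 ↔ q3) ∨ (¬q2 → ¬q2)))}.
F ((q4 ∧ (q2 ∧ ¬(q1 → q5))) ↔ ((q2 ↔ q3) ∨ (¬q2 → ¬q2))): β-rule — branch into T (q4 ∧ (q2 ∧ ¬(q1 → q5))), F ((q2 ↔ q3) ∨ (¬q2 → ¬q2))  //  F (q4 ∧ (q2 ∧ ¬(q1 → q5))), T ((q2 ↔ q3) ∨ (¬q2 → ¬q2)).
  branch 1 (add T (q4 ∧ (q2 ∧ ¬(q1 → q5))), F ((q2 ↔ q3) ∨ (¬q2 → ¬q2))):
    T (q4 ∧ (q2 ∧ ¬(q1 → q5))): α-rule — add T q4, T (q2 ∧ ¬(q1 → q5)).
    F ((q2 ↔ q3) ∨ (¬q2 → ¬q2)): α-rule — add F (q2 ↔ q3), F (¬q2 → ¬q2).
    T (q2 ∧ ¬(q1 → q5)): α-rule — add T q2, T ¬(q1 → q5).
    F (¬q2 → ¬q2): α-rule — add T ¬q2, F ¬q2.
    × closes — contains both q2 and ¬q2.
  branch 2 (add F (q4 ∧ (q2 ∧ ¬(q1 → q5))), T ((q2 ↔ q3) ∨ (¬q2 → ¬q2))):
    F (q4 ∧ (q2 ∧ ¬(q1 → q5))): β-rule — branch into F q4  //  F (q2 ∧ ¬(q1 → q5)).
      branch 2.1 (add F q4):
        T ((q2 ↔ q3) ∨ (¬q2 → ¬q2)): β-rule — branch into T (q2 ↔ q3)  //  T (¬q2 → ¬q2).
          branch 2.1.1 (add T (q2 ↔ q3)):
            T (q2 ↔ q3): β-rule — branch into T q2, T q3  //  F q2, F q3.
              branch 2.1.1.1 (add T q2, T q3):
                ○ open, literals {q2=T, q3=T, q4=F}.
              branch 2.1.1.2 (add F q2, F q3):
                ○ open, literals {q2=F, q3=F, q4=F}.
          branch 2.1.2 (add T (¬q2 → ¬q2)):
            T (¬q2 → ¬q2): β-rule — branch into F ¬q2  //  T ¬q2.
              branch 2.1.2.1 (add F ¬q2):
                ○ open, literals {q2=T, q4=F}.
              branch 2.1.2.2 (add T ¬q2):
                ○ open, literals {q2=F, q4=F}.
      branch 2.2 (add F (q2 ∧ ¬(q1 → q5))):
        T ((q2 ↔ q3) ∨ (¬q2 → ¬q2)): β-rule — branch into T (q2 ↔ q3)  //  T (¬q2 → ¬q2).
          branch 2.2.1 (add T (q2 ↔ q3)):
            F (q2 ∧ ¬(q1 → q5)): β-rule — branch into F q2  //  F ¬(q1 → q5).
              branch 2.2.1.1 (add F q2):
                T (q2 ↔ q3): β-rule — branch into T q2, T q3  //  F q2, F q3.
                  branch 2.2.1.1.1 (add T q2, T q3):
                    × closes — contains both q2 and ¬q2.
                  branch 2.2.1.1.2 (add F q2, F q3):
                    ○ open, literals {q2=F, q3=F}.
              branch 2.2.1.2 (add F ¬(q1 → q5)):
                T (q2 ↔ q3): β-rule — branch into T q2, T q3  //  F q2, F q3.
                  branch 2.2.1.2.1 (add T q2, T q3):
                    F ¬(q1 → q5): β-rule — branch into F q1  //  T q5.
                      branch 2.2.1.2.1.1 (add F q1):
                        ○ open, literals {q1=F, q2=T, q3=T}.
                      branch 2.2.1.2.1.2 (add T q5):
                        ○ open, literals {q2=T, q3=T, q5=T}.
                  branch 2.2.1.2.2 (add F q2, F q3):
                    F ¬(q1 → q5): β-rule — branch into F q1  //  T q5.
                      branch 2.2.1.2.2.1 (add F q1):
                        ○ open, literals {q1=F, q2=F, q3=F}.
                      branch 2.2.1.2.2.2 (add T q5):
                        ○ open, literals {q2=F, q3=F, q5=T}.
          branch 2.2.2 (add T (¬q2 → ¬q2)):
            F (q2 ∧ ¬(q1 → q5)): β-rule — branch into F q2  //  F ¬(q1 → q5).
              branch 2.2.2.1 (add F q2):
                T (¬q2 → ¬q2): β-rule — branch into F ¬q2  //  T ¬q2.
                  branch 2.2.2.1.1 (add F ¬q2):
                    × closes — contains both q2 and ¬q2.
                  branch 2.2.2.1.2 (add T ¬q2):
                    ○ open, literals {q2=F}.
              branch 2.2.2.2 (add F ¬(q1 → q5)):
                T (¬q2 → ¬q2): β-rule — branch into F ¬q2  //  T ¬q2.
                  branch 2.2.2.2.1 (add F ¬q2):
                    F ¬(q1 → q5): β-rule — branch into F q1  //  T q5.
                      branch 2.2.2.2.1.1 (add F q1):
                        ○ open, literals {q1=F, q2=T}.
                      branch 2.2.2.2.1.2 (add T q5):
                        ○ open, literals {q2=T, q5=T}.
                  branch 2.2.2.2.2 (add T ¬q2):
                    F ¬(q1 → q5): β-rule — branch into F q1  //  T q5.
                      branch 2.2.2.2.2.1 (add F q1):
                        ○ open, literals {q1=F, q2=F}.
                      branch 2.2.2.2.2.2 (add T q5):
                        ○ open, literals {q2=F, q5=T}.
3 branches closed, 14 open.
An open branch gives a countermodel: q2=T, q3=T, q4=F (unmentioned atoms arbitrary); under it the original formula is false.

Not valid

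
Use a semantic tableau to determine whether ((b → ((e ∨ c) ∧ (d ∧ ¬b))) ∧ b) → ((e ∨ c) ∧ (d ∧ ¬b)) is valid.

Assume the negation and expand:
Initial set: {F (((b → ((e ∨ c) ∧ (d ∧ ¬b))) ∧ b) → ((e ∨ c) ∧ (d ∧ ¬b)))}.
F (((b → ((e ∨ c) ∧ (d ∧ ¬b))) ∧ b) → ((e ∨ c) ∧ (d ∧ ¬b))): α-rule — add T ((b → ((e ∨ c) ∧ (d ∧ ¬b))) ∧ b), F ((e ∨ c) ∧ (d ∧ ¬b)).
T ((b → ((e ∨ c) ∧ (d ∧ ¬b))) ∧ b): α-rule — add T (b → ((e ∨ c) ∧ (d ∧ ¬b))), T b.
F ((e ∨ c) ∧ (d ∧ ¬b)): β-rule — branch into F (e ∨ c)  //  F (d ∧ ¬b).
  branch 1 (add F (e ∨ c)):
    F (e ∨ c): α-rule — add F e, F c.
    T (b → ((e ∨ c) ∧ (d ∧ ¬b))): β-rule — branch into F b  //  T ((e ∨ c) ∧ (d ∧ ¬b)).
      branch 1.1 (add F b):
        × closes — contains both b and ¬b.
      branch 1.2 (add T ((e ∨ c) ∧ (d ∧ ¬b))):
        T ((e ∨ c) ∧ (d ∧ ¬b)): α-rule — add T (e ∨ c), T (d ∧ ¬b).
        T (d ∧ ¬b): α-rule — add T d, T ¬b.
        × closes — contains both b and ¬b.
  branch 2 (add F (d ∧ ¬b)):
    T (b → ((e ∨ c) ∧ (d ∧ ¬b))): β-rule — branch into F b  //  T ((e ∨ c) ∧ (d ∧ ¬b)).
      branch 2.1 (add F b):
        × closes — contains both b and ¬b.
      branch 2.2 (add T ((e ∨ c) ∧ (d ∧ ¬b))):
        T ((e ∨ c) ∧ (d ∧ ¬b)): α-rule — add T (e ∨ c), T (d ∧ ¬b).
        T (d ∧ ¬b): α-rule — add T d, T ¬b.
        × closes — contains both b and ¬b.
All 4 branches close.
Every branch closed, so the negation is unsatisfiable and the formula is valid.

Valid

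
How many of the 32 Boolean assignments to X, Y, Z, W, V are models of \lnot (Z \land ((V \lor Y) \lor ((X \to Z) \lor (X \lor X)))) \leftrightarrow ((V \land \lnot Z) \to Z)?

Initial set: {(\lnot (Z \land ((V \lor Y) \lor ((X \to Z) \lor (X \lor X)))) \leftrightarrow ((V \land \lnot Z) \to Z))}.
(\lnot (Z \land ((V \lor Y) \lor ((X \to Z) \lor (X \lor X)))) \leftrightarrow ((V \land \lnot Z) \to Z)): β-rule — branch into \lnot (Z \land ((V \lor Y) \lor ((X \to Z) \lor (X \lor X)))), ((V \land \lnot Z) \to Z)  //  \lnot \lnot (Z \land ((V \lor Y) \lor ((X \to Z) \lor (X \lor X)))), \lnot ((V \land \lnot Z) \to Z).
  branch 1 (add \lnot (Z \land ((V \lor Y) \lor ((X \to Z) \lor (X \lor X)))), ((V \land \lnot Z) \to Z)):
    \lnot (Z \land ((V \lor Y) \lor ((X \to Z) \lor (X \lor X)))): β-rule — branch into \lnot Z  //  \lnot ((V \lor Y) \lor ((X \to Z) \lor (X \lor X))).
      branch 1.1 (add \lnot Z):
        ((V \land \lnot Z) \to Z): β-rule — branch into \lnot (V \land \lnot Z)  //  Z.
          branch 1.1.1 (add \lnot (V \land \lnot Z)):
            \lnot (V \land \lnot Z): β-rule — branch into \lnot V  //  \lnot \lnot Z.
              branch 1.1.1.1 (add \lnot V):
                ○ open, literals {V=false, Z=false}.
              branch 1.1.1.2 (add \lnot \lnot Z):
                × closes — contains both Z and \lnot Z.
          branch 1.1.2 (add Z):
            × closes — contains both Z and \lnot Z.
      branch 1.2 (add \lnot ((V \lor Y) \lor ((X \to Z) \lor (X \lor X)))):
        \lnot ((V \lor Y) \lor ((X \to Z) \lor (X \lor X))): α-rule — add \lnot (V \lor Y), \lnot ((X \to Z) \lor (X \lor X)).
        \lnot (V \lor Y): α-rule — add \lnot V, \lnot Y.
        \lnot ((X \to Z) \lor (X \lor X)): α-rule — add \lnot (X \to Z), \lnot (X \lor X).
        \lnot (X \to Z): α-rule — add X, \lnot Z.
        \lnot (X \lor X): α-rule — add \lnot X, \lnot X.
        × closes — contains both X and \lnot X.
  branch 2 (add \lnot \lnot (Z \land ((V \lor Y) \lor ((X \to Z) \lor (X \lor X)))), \lnot ((V \land \lnot Z) \to Z)):
    \lnot \lnot (Z \land ((V \lor Y) \lor ((X \to Z) \lor (X \lor X)))): α-rule — add Z, ((V \lor Y) \lor ((X \to Z) \lor (X \lor X))).
    \lnot ((V \land \lnot Z) \to Z): α-rule — add (V \land \lnot Z), \lnot Z.
    × closes — contains both Z and \lnot Z.
4 branches closed, 1 open.
Each open branch fixes some atoms; the unmentioned ones are free. Counting distinct full assignments: branch {V=false, Z=false} (X, Y, W) contributes 8 new. Total: 8.

8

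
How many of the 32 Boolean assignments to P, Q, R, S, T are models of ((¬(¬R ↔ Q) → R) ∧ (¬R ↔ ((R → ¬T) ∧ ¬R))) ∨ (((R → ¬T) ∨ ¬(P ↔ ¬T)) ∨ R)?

Initial set: {T (((¬(¬R ↔ Q) → R) ∧ (¬R ↔ ((R → ¬T) ∧ ¬R))) ∨ (((R → ¬T) ∨ ¬(P ↔ ¬T)) ∨ R))}.
T (((¬(¬R ↔ Q) → R) ∧ (¬R ↔ ((R → ¬T) ∧ ¬R))) ∨ (((R → ¬T) ∨ ¬(P ↔ ¬T)) ∨ R)): β-rule — branch into T ((¬(¬R ↔ Q) → R) ∧ (¬R ↔ ((R → ¬T) ∧ ¬R)))  //  T (((R → ¬T) ∨ ¬(P ↔ ¬T)) ∨ R).
  branch 1 (add T ((¬(¬R ↔ Q) → R) ∧ (¬R ↔ ((R → ¬T) ∧ ¬R)))):
    T ((¬(¬R ↔ Q) → R) ∧ (¬R ↔ ((R → ¬T) ∧ ¬R))): α-rule — add T (¬(¬R ↔ Q) → R), T (¬R ↔ ((R → ¬T) ∧ ¬R)).
    T (¬(¬R ↔ Q) → R): β-rule — branch into F ¬(¬R ↔ Q)  //  T R.
      branch 1.1 (add F ¬(¬R ↔ Q)):
        T (¬R ↔ ((R → ¬T) ∧ ¬R)): β-rule — branch into T ¬R, T ((R → ¬T) ∧ ¬R)  //  F ¬R, F ((R → ¬T) ∧ ¬R).
          branch 1.1.1 (add T ¬R, T ((R → ¬T) ∧ ¬R)):
            T ((R → ¬T) ∧ ¬R): α-rule — add T (R → ¬T), T ¬R.
            F ¬(¬R ↔ Q): β-rule — branch into T ¬R, T Q  //  F ¬R, F Q.
              branch 1.1.1.1 (add T ¬R, T Q):
                T (R → ¬T): β-rule — branch into F R  //  T ¬T.
                  branch 1.1.1.1.1 (add F R):
                    ○ open, literals {Q=true, R=false}.
                  branch 1.1.1.1.2 (add T ¬T):
                    ○ open, literals {Q=true, R=false, T=false}.
              branch 1.1.1.2 (add F ¬R, F Q):
                × closes — contains both R and ¬R.
          branch 1.1.2 (add F ¬R, F ((R → ¬T) ∧ ¬R)):
            F ¬(¬R ↔ Q): β-rule — branch into T ¬R, T Q  //  F ¬R, F Q.
              branch 1.1.2.1 (add T ¬R, T Q):
                × closes — contains both R and ¬R.
              branch 1.1.2.2 (add F ¬R, F Q):
                F ((R → ¬T) ∧ ¬R): β-rule — branch into F (R → ¬T)  //  F ¬R.
                  branch 1.1.2.2.1 (add F (R → ¬T)):
                    F (R → ¬T): α-rule — add T R, F ¬T.
                    ○ open, literals {Q=false, R=true, T=true}.
                  branch 1.1.2.2.2 (add F ¬R):
                    ○ open, literals {Q=false, R=true}.
      branch 1.2 (add T R):
        T (¬R ↔ ((R → ¬T) ∧ ¬R)): β-rule — branch into T ¬R, T ((R → ¬T) ∧ ¬R)  //  F ¬R, F ((R → ¬T) ∧ ¬R).
          branch 1.2.1 (add T ¬R, T ((R → ¬T) ∧ ¬R)):
            × closes — contains both R and ¬R.
          branch 1.2.2 (add F ¬R, F ((R → ¬T) ∧ ¬R)):
            F ((R → ¬T) ∧ ¬R): β-rule — branch into F (R → ¬T)  //  F ¬R.
              branch 1.2.2.1 (add F (R → ¬T)):
                F (R → ¬T): α-rule — add T R, F ¬T.
                ○ open, literals {R=true, T=true}.
              branch 1.2.2.2 (add F ¬R):
                ○ open, literals {R=true}.
  branch 2 (add T (((R → ¬T) ∨ ¬(P ↔ ¬T)) ∨ R)):
    T (((R → ¬T) ∨ ¬(P ↔ ¬T)) ∨ R): β-rule — branch into T ((R → ¬T) ∨ ¬(P ↔ ¬T))  //  T R.
      branch 2.1 (add T ((R → ¬T) ∨ ¬(P ↔ ¬T))):
        T ((R → ¬T) ∨ ¬(P ↔ ¬T)): β-rule — branch into T (R → ¬T)  //  T ¬(P ↔ ¬T).
          branch 2.1.1 (add T (R → ¬T)):
            T (R → ¬T): β-rule — branch into F R  //  T ¬T.
              branch 2.1.1.1 (add F R):
                ○ open, literals {R=false}.
              branch 2.1.1.2 (add T ¬T):
                ○ open, literals {T=false}.
          branch 2.1.2 (add T ¬(P ↔ ¬T)):
            T ¬(P ↔ ¬T): β-rule — branch into T P, F ¬T  //  F P, T ¬T.
              branch 2.1.2.1 (add T P, F ¬T):
                ○ open, literals {P=true, T=true}.
              branch 2.1.2.2 (add F P, T ¬T):
                ○ open, literals {P=false, T=false}.
      branch 2.2 (add T R):
        ○ open, literals {R=true}.
3 branches closed, 11 open.
Each open branch fixes some atoms; the unmentioned ones are free. Counting distinct full assignments: branch {Q=true, R=false} (P, S, T) contributes 8 new; branch {Q=true, R=false, T=false} (P, S) contributes 0 new; branch {Q=false, R=true, T=true} (P, S) contributes 4 new; branch {Q=false, R=true} (P, S, T) contributes 4 new; branch {R=true, T=true} (P, Q, S) contributes 4 new; branch {R=true} (P, Q, S, T) contributes 4 new; branch {R=false} (P, Q, S, T) contributes 8 new; branch {T=false} (P, Q, R, S) contributes 0 new; branch {P=true, T=true} (Q, R, S) contributes 0 new; branch {P=false, T=false} (Q, R, S) contributes 0 new; branch {R=true} (P, Q, S, T) contributes 0 new. Total: 32.

32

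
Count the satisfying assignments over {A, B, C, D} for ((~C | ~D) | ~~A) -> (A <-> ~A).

2

Initial set: {(((~C | ~D) | ~~A) -> (A <-> ~A))}.
(((~C | ~D) | ~~A) -> (A <-> ~A)): β-rule — branch into ~((~C | ~D) | ~~A)  //  (A <-> ~A).
  branch 1 (add ~((~C | ~D) | ~~A)):
    ~((~C | ~D) | ~~A): α-rule — add ~(~C | ~D), ~~~A.
    ~(~C | ~D): α-rule — add ~~C, ~~D.
    ~~~A: drop double negation, giving ~A.
    ○ open, literals {A=F, C=T, D=T}.
  branch 2 (add (A <-> ~A)):
    (A <-> ~A): β-rule — branch into A, ~A  //  ~A, ~~A.
      branch 2.1 (add A, ~A):
        × closes — contains both A and ~A.
      branch 2.2 (add ~A, ~~A):
        × closes — contains both A and ~A.
2 branches closed, 1 open.
Each open branch fixes some atoms; the unmentioned ones are free. Counting distinct full assignments: branch {A=F, C=T, D=T} (B) contributes 2 new. Total: 2.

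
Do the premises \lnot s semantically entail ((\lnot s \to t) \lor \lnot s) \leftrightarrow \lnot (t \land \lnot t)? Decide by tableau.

Yes

Initial set: {T \lnot s; F (((\lnot s \to t) \lor \lnot s) \leftrightarrow \lnot (t \land \lnot t))}.
F (((\lnot s \to t) \lor \lnot s) \leftrightarrow \lnot (t \land \lnot t)): β-rule — branch into T ((\lnot s \to t) \lor \lnot s), F \lnot (t \land \lnot t)  //  F ((\lnot s \to t) \lor \lnot s), T \lnot (t \land \lnot t).
  branch 1 (add T ((\lnot s \to t) \lor \lnot s), F \lnot (t \land \lnot t)):
    F \lnot (t \land \lnot t): α-rule — add T t, T \lnot t.
    × closes — contains both t and \lnot t.
  branch 2 (add F ((\lnot s \to t) \lor \lnot s), T \lnot (t \land \lnot t)):
    F ((\lnot s \to t) \lor \lnot s): α-rule — add F (\lnot s \to t), F \lnot s.
    × closes — contains both s and \lnot s.
All 2 branches close.
Every branch closed, so the premises entail the conclusion.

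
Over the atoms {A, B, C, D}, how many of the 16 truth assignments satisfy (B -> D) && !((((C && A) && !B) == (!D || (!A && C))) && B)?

Initial set: {((B -> D) && !((((C && A) && !B) == (!D || (!A && C))) && B))}.
((B -> D) && !((((C && A) && !B) == (!D || (!A && C))) && B)): α-rule — add (B -> D), !((((C && A) && !B) == (!D || (!A && C))) && B).
(B -> D): β-rule — branch into !B  //  D.
  branch 1 (add !B):
    !((((C && A) && !B) == (!D || (!A && C))) && B): β-rule — branch into !(((C && A) && !B) == (!D || (!A && C)))  //  !B.
      branch 1.1 (add !(((C && A) && !B) == (!D || (!A && C)))):
        !(((C && A) && !B) == (!D || (!A && C))): β-rule — branch into ((C && A) && !B), !(!D || (!A && C))  //  !((C && A) && !B), (!D || (!A && C)).
          branch 1.1.1 (add ((C && A) && !B), !(!D || (!A && C))):
            ((C && A) && !B): α-rule — add (C && A), !B.
            !(!D || (!A && C)): α-rule — add !!D, !(!A && C).
            (C && A): α-rule — add C, A.
            !(!A && C): β-rule — branch into !!A  //  !C.
              branch 1.1.1.1 (add !!A):
                ○ open, literals {A=true, B=false, C=true, D=true}.
              branch 1.1.1.2 (add !C):
                × closes — contains both C and !C.
          branch 1.1.2 (add !((C && A) && !B), (!D || (!A && C))):
            !((C && A) && !B): β-rule — branch into !(C && A)  //  !!B.
              branch 1.1.2.1 (add !(C && A)):
                (!D || (!A && C)): β-rule — branch into !D  //  (!A && C).
                  branch 1.1.2.1.1 (add !D):
                    !(C && A): β-rule — branch into !C  //  !A.
                      branch 1.1.2.1.1.1 (add !C):
                        ○ open, literals {B=false, C=false, D=false}.
                      branch 1.1.2.1.1.2 (add !A):
                        ○ open, literals {A=false, B=false, D=false}.
                  branch 1.1.2.1.2 (add (!A && C)):
                    (!A && C): α-rule — add !A, C.
                    !(C && A): β-rule — branch into !C  //  !A.
                      branch 1.1.2.1.2.1 (add !C):
                        × closes — contains both C and !C.
                      branch 1.1.2.1.2.2 (add !A):
                        ○ open, literals {A=false, B=false, C=true}.
              branch 1.1.2.2 (add !!B):
                × closes — contains both B and !B.
      branch 1.2 (add !B):
        ○ open, literals {B=false}.
  branch 2 (add D):
    !((((C && A) && !B) == (!D || (!A && C))) && B): β-rule — branch into !(((C && A) && !B) == (!D || (!A && C)))  //  !B.
      branch 2.1 (add !(((C && A) && !B) == (!D || (!A && C)))):
        !(((C && A) && !B) == (!D || (!A && C))): β-rule — branch into ((C && A) && !B), !(!D || (!A && C))  //  !((C && A) && !B), (!D || (!A && C)).
          branch 2.1.1 (add ((C && A) && !B), !(!D || (!A && C))):
            ((C && A) && !B): α-rule — add (C && A), !B.
            !(!D || (!A && C)): α-rule — add !!D, !(!A && C).
            (C && A): α-rule — add C, A.
            !(!A && C): β-rule — branch into !!A  //  !C.
              branch 2.1.1.1 (add !!A):
                ○ open, literals {A=true, B=false, C=true, D=true}.
              branch 2.1.1.2 (add !C):
                × closes — contains both C and !C.
          branch 2.1.2 (add !((C && A) && !B), (!D || (!A && C))):
            !((C && A) && !B): β-rule — branch into !(C && A)  //  !!B.
              branch 2.1.2.1 (add !(C && A)):
                (!D || (!A && C)): β-rule — branch into !D  //  (!A && C).
                  branch 2.1.2.1.1 (add !D):
                    × closes — contains both D and !D.
                  branch 2.1.2.1.2 (add (!A && C)):
                    (!A && C): α-rule — add !A, C.
                    !(C && A): β-rule — branch into !C  //  !A.
                      branch 2.1.2.1.2.1 (add !C):
                        × closes — contains both C and !C.
                      branch 2.1.2.1.2.2 (add !A):
                        ○ open, literals {A=false, C=true, D=true}.
              branch 2.1.2.2 (add !!B):
                (!D || (!A && C)): β-rule — branch into !D  //  (!A && C).
                  branch 2.1.2.2.1 (add !D):
                    × closes — contains both D and !D.
                  branch 2.1.2.2.2 (add (!A && C)):
                    (!A && C): α-rule — add !A, C.
                    ○ open, literals {A=false, B=true, C=true, D=true}.
      branch 2.2 (add !B):
        ○ open, literals {B=false, D=true}.
7 branches closed, 9 open.
Each open branch fixes some atoms; the unmentioned ones are free. Counting distinct full assignments: branch {A=true, B=false, C=true, D=true} (none free) contributes 1 new; branch {B=false, C=false, D=false} (A) contributes 2 new; branch {A=false, B=false, D=false} (C) contributes 1 new; branch {A=false, B=false, C=true} (D) contributes 1 new; branch {B=false} (A, C, D) contributes 3 new; branch {A=true, B=false, C=true, D=true} (none free) contributes 0 new; branch {A=false, C=true, D=true} (B) contributes 1 new; branch {A=false, B=true, C=true, D=true} (none free) contributes 0 new; branch {B=false, D=true} (A, C) contributes 0 new. Total: 9.

9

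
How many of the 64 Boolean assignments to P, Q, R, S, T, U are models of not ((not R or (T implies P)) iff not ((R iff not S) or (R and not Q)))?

36

Initial set: {not ((not R or (T implies P)) iff not ((R iff not S) or (R and not Q)))}.
not ((not R or (T implies P)) iff not ((R iff not S) or (R and not Q))): β-rule — branch into (not R or (T implies P)), not not ((R iff not S) or (R and not Q))  //  not (not R or (T implies P)), not ((R iff not S) or (R and not Q)).
  branch 1 (add (not R or (T implies P)), not not ((R iff not S) or (R and not Q))):
    (not R or (T implies P)): β-rule — branch into not R  //  (T implies P).
      branch 1.1 (add not R):
        not not ((R iff not S) or (R and not Q)): β-rule — branch into (R iff not S)  //  (R and not Q).
          branch 1.1.1 (add (R iff not S)):
            (R iff not S): β-rule — branch into R, not S  //  not R, not not S.
              branch 1.1.1.1 (add R, not S):
                × closes — contains both R and not R.
              branch 1.1.1.2 (add not R, not not S):
                ○ open, literals {R=F, S=T}.
          branch 1.1.2 (add (R and not Q)):
            (R and not Q): α-rule — add R, not Q.
            × closes — contains both R and not R.
      branch 1.2 (add (T implies P)):
        not not ((R iff not S) or (R and not Q)): β-rule — branch into (R iff not S)  //  (R and not Q).
          branch 1.2.1 (add (R iff not S)):
            (T implies P): β-rule — branch into not T  //  P.
              branch 1.2.1.1 (add not T):
                (R iff not S): β-rule — branch into R, not S  //  not R, not not S.
                  branch 1.2.1.1.1 (add R, not S):
                    ○ open, literals {R=T, S=F, T=F}.
                  branch 1.2.1.1.2 (add not R, not not S):
                    ○ open, literals {R=F, S=T, T=F}.
              branch 1.2.1.2 (add P):
                (R iff not S): β-rule — branch into R, not S  //  not R, not not S.
                  branch 1.2.1.2.1 (add R, not S):
                    ○ open, literals {P=T, R=T, S=F}.
                  branch 1.2.1.2.2 (add not R, not not S):
                    ○ open, literals {P=T, R=F, S=T}.
          branch 1.2.2 (add (R and not Q)):
            (R and not Q): α-rule — add R, not Q.
            (T implies P): β-rule — branch into not T  //  P.
              branch 1.2.2.1 (add not T):
                ○ open, literals {Q=F, R=T, T=F}.
              branch 1.2.2.2 (add P):
                ○ open, literals {P=T, Q=F, R=T}.
  branch 2 (add not (not R or (T implies P)), not ((R iff not S) or (R and not Q))):
    not (not R or (T implies P)): α-rule — add not not R, not (T implies P).
    not ((R iff not S) or (R and not Q)): α-rule — add not (R iff not S), not (R and not Q).
    not (T implies P): α-rule — add T, not P.
    not (R iff not S): β-rule — branch into R, not not S  //  not R, not S.
      branch 2.1 (add R, not not S):
        not (R and not Q): β-rule — branch into not R  //  not not Q.
          branch 2.1.1 (add not R):
            × closes — contains both R and not R.
          branch 2.1.2 (add not not Q):
            ○ open, literals {P=F, Q=T, R=T, S=T, T=T}.
      branch 2.2 (add not R, not S):
        × closes — contains both R and not R.
4 branches closed, 8 open.
Each open branch fixes some atoms; the unmentioned ones are free. Counting distinct full assignments: branch {R=F, S=T} (P, Q, T, U) contributes 16 new; branch {R=T, S=F, T=F} (P, Q, U) contributes 8 new; branch {R=F, S=T, T=F} (P, Q, U) contributes 0 new; branch {P=T, R=T, S=F} (Q, T, U) contributes 4 new; branch {P=T, R=F, S=T} (Q, T, U) contributes 0 new; branch {Q=F, R=T, T=F} (P, S, U) contributes 4 new; branch {P=T, Q=F, R=T} (S, T, U) contributes 2 new; branch {P=F, Q=T, R=T, S=T, T=T} (U) contributes 2 new. Total: 36.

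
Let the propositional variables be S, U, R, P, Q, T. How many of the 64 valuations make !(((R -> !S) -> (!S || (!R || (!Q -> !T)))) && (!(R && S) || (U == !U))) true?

16

Initial set: {T !(((R -> !S) -> (!S || (!R || (!Q -> !T)))) && (!(R && S) || (U == !U)))}.
T !(((R -> !S) -> (!S || (!R || (!Q -> !T)))) && (!(R && S) || (U == !U))): β-rule — branch into F ((R -> !S) -> (!S || (!R || (!Q -> !T))))  //  F (!(R && S) || (U == !U)).
  branch 1 (add F ((R -> !S) -> (!S || (!R || (!Q -> !T))))):
    F ((R -> !S) -> (!S || (!R || (!Q -> !T)))): α-rule — add T (R -> !S), F (!S || (!R || (!Q -> !T))).
    F (!S || (!R || (!Q -> !T))): α-rule — add F !S, F (!R || (!Q -> !T)).
    F (!R || (!Q -> !T)): α-rule — add F !R, F (!Q -> !T).
    F (!Q -> !T): α-rule — add T !Q, F !T.
    T (R -> !S): β-rule — branch into F R  //  T !S.
      branch 1.1 (add F R):
        × closes — contains both R and !R.
      branch 1.2 (add T !S):
        × closes — contains both S and !S.
  branch 2 (add F (!(R && S) || (U == !U))):
    F (!(R && S) || (U == !U)): α-rule — add F !(R && S), F (U == !U).
    F !(R && S): α-rule — add T R, T S.
    F (U == !U): β-rule — branch into T U, F !U  //  F U, T !U.
      branch 2.1 (add T U, F !U):
        ○ open, literals {R=1, S=1, U=1}.
      branch 2.2 (add F U, T !U):
        ○ open, literals {R=1, S=1, U=0}.
2 branches closed, 2 open.
Each open branch fixes some atoms; the unmentioned ones are free. Counting distinct full assignments: branch {R=1, S=1, U=1} (P, Q, T) contributes 8 new; branch {R=1, S=1, U=0} (P, Q, T) contributes 8 new. Total: 16.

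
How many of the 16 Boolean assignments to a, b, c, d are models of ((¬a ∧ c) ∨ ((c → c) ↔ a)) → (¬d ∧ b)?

Initial set: {(((¬a ∧ c) ∨ ((c → c) ↔ a)) → (¬d ∧ b))}.
(((¬a ∧ c) ∨ ((c → c) ↔ a)) → (¬d ∧ b)): β-rule — branch into ¬((¬a ∧ c) ∨ ((c → c) ↔ a))  //  (¬d ∧ b).
  branch 1 (add ¬((¬a ∧ c) ∨ ((c → c) ↔ a))):
    ¬((¬a ∧ c) ∨ ((c → c) ↔ a)): α-rule — add ¬(¬a ∧ c), ¬((c → c) ↔ a).
    ¬(¬a ∧ c): β-rule — branch into ¬¬a  //  ¬c.
      branch 1.1 (add ¬¬a):
        ¬((c → c) ↔ a): β-rule — branch into (c → c), ¬a  //  ¬(c → c), a.
          branch 1.1.1 (add (c → c), ¬a):
            × closes — contains both a and ¬a.
          branch 1.1.2 (add ¬(c → c), a):
            ¬(c → c): α-rule — add c, ¬c.
            × closes — contains both c and ¬c.
      branch 1.2 (add ¬c):
        ¬((c → c) ↔ a): β-rule — branch into (c → c), ¬a  //  ¬(c → c), a.
          branch 1.2.1 (add (c → c), ¬a):
            (c → c): β-rule — branch into ¬c  //  c.
              branch 1.2.1.1 (add ¬c):
                ○ open, literals {a=false, c=false}.
              branch 1.2.1.2 (add c):
                × closes — contains both c and ¬c.
          branch 1.2.2 (add ¬(c → c), a):
            ¬(c → c): α-rule — add c, ¬c.
            × closes — contains both c and ¬c.
  branch 2 (add (¬d ∧ b)):
    (¬d ∧ b): α-rule — add ¬d, b.
    ○ open, literals {b=true, d=false}.
4 branches closed, 2 open.
Each open branch fixes some atoms; the unmentioned ones are free. Counting distinct full assignments: branch {a=false, c=false} (b, d) contributes 4 new; branch {b=true, d=false} (a, c) contributes 3 new. Total: 7.

7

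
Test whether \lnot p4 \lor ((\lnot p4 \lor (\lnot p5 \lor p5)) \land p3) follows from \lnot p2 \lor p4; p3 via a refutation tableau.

Initial set: {(\lnot p2 \lor p4); p3; \lnot (\lnot p4 \lor ((\lnot p4 \lor (\lnot p5 \lor p5)) \land p3))}.
\lnot (\lnot p4 \lor ((\lnot p4 \lor (\lnot p5 \lor p5)) \land p3)): α-rule — add \lnot \lnot p4, \lnot ((\lnot p4 \lor (\lnot p5 \lor p5)) \land p3).
(\lnot p2 \lor p4): β-rule — branch into \lnot p2  //  p4.
  branch 1 (add \lnot p2):
    \lnot ((\lnot p4 \lor (\lnot p5 \lor p5)) \land p3): β-rule — branch into \lnot (\lnot p4 \lor (\lnot p5 \lor p5))  //  \lnot p3.
      branch 1.1 (add \lnot (\lnot p4 \lor (\lnot p5 \lor p5))):
        \lnot (\lnot p4 \lor (\lnot p5 \lor p5)): α-rule — add \lnot \lnot p4, \lnot (\lnot p5 \lor p5).
        \lnot (\lnot p5 \lor p5): α-rule — add \lnot \lnot p5, \lnot p5.
        × closes — contains both p5 and \lnot p5.
      branch 1.2 (add \lnot p3):
        × closes — contains both p3 and \lnot p3.
  branch 2 (add p4):
    \lnot ((\lnot p4 \lor (\lnot p5 \lor p5)) \land p3): β-rule — branch into \lnot (\lnot p4 \lor (\lnot p5 \lor p5))  //  \lnot p3.
      branch 2.1 (add \lnot (\lnot p4 \lor (\lnot p5 \lor p5))):
        \lnot (\lnot p4 \lor (\lnot p5 \lor p5)): α-rule — add \lnot \lnot p4, \lnot (\lnot p5 \lor p5).
        \lnot (\lnot p5 \lor p5): α-rule — add \lnot \lnot p5, \lnot p5.
        × closes — contains both p5 and \lnot p5.
      branch 2.2 (add \lnot p3):
        × closes — contains both p3 and \lnot p3.
All 4 branches close.
Every branch closed, so the premises entail the conclusion.

Yes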